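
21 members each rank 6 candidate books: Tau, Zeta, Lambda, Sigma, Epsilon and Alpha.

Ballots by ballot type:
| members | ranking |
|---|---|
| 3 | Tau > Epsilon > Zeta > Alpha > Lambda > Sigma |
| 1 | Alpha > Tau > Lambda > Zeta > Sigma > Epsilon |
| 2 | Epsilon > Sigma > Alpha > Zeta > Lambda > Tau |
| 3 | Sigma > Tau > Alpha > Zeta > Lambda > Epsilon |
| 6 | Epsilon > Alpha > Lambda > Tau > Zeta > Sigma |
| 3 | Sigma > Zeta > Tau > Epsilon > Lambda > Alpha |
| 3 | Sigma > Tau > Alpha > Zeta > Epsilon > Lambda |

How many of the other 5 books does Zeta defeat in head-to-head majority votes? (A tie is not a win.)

1

Zeta against each rival (21 members):
Zeta–Tau: Tau 16–5.
Zeta–Lambda: Zeta 14–7.
Zeta vs Sigma: Sigma, 11–10.
Zeta vs Epsilon: 10 to 11, Epsilon.
Zeta–Alpha: Alpha 15–6.
Zeta beats Lambda; loses to Tau, Sigma, Epsilon, Alpha — 1 pairwise win.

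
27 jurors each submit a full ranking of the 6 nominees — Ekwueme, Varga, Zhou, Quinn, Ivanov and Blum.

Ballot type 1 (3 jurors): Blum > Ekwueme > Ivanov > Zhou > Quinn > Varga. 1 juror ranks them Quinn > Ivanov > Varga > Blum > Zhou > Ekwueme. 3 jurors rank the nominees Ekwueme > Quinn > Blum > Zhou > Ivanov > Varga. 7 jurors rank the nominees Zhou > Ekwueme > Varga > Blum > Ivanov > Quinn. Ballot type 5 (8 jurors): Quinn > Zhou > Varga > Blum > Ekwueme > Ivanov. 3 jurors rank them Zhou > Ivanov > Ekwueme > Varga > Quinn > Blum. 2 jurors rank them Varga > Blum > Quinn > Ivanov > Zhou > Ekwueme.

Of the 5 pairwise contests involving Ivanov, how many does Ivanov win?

Ivanov against each rival (27 jurors):
Ivanov vs Ekwueme: 1+3+2 = 6 for Ivanov, 21 for Ekwueme — Ekwueme by 21–6.
Ivanov–Varga: Varga 17–10.
Ivanov–Zhou: Zhou 21–6.
Ivanov vs Quinn: Ivanov is ranked higher on 3+7+3 = 13 ballots, Quinn on 14. Quinn wins 14–13.
Ivanov vs Blum: Blum, 23–4.
Ivanov beats no one; loses to Ekwueme, Varga, Zhou, Quinn, Blum — 0 pairwise wins.

0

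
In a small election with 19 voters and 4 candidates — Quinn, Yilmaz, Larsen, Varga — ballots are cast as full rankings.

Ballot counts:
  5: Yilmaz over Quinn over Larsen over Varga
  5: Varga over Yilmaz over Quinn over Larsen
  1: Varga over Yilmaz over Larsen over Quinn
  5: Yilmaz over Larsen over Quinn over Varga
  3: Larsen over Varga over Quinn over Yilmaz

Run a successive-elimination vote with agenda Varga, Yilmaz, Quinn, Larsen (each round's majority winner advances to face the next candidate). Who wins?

Yilmaz

Round 1: Varga vs Yilmaz — 9–10, Yilmaz advances.
Round 2: Yilmaz vs Quinn — 16–3, Yilmaz advances.
Round 3: Yilmaz vs Larsen — 16–3, Yilmaz advances.
Yilmaz survives the agenda.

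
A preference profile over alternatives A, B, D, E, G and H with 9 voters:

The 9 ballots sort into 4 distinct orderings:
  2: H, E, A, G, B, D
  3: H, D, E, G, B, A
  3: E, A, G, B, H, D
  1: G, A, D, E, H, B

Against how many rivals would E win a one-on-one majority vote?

E against each rival (9 voters):
E vs A: E is ranked higher on 2+3+3 = 8 ballots, A on 1. E wins 8–1.
E–B: E 9–0.
E vs D: 5 to 4, E.
E vs G: E is ranked higher on 2+3+3 = 8 ballots, G on 1. E wins 8–1.
E vs H: H, 5–4.
E beats A, B, D, G; loses to H — 4 pairwise wins.

4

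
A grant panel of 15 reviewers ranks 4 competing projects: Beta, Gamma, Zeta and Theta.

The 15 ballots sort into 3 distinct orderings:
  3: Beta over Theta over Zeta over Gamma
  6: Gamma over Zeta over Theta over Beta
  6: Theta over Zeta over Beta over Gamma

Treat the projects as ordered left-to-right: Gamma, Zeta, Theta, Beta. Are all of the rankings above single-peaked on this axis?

Axis positions: Gamma=1, Zeta=2, Theta=3, Beta=4.
Bloc 1 (peak Beta at position 4): ranking walks positions 4-3-2-1, expanding outward from the peak — single-peaked.
Bloc 2 (peak Gamma at position 1): ranking walks positions 1-2-3-4, expanding outward from the peak — single-peaked.
Bloc 3 (peak Theta at position 3): ranking walks positions 3-2-4-1, expanding outward from the peak — single-peaked.
Every ranking is single-peaked on this axis.

yes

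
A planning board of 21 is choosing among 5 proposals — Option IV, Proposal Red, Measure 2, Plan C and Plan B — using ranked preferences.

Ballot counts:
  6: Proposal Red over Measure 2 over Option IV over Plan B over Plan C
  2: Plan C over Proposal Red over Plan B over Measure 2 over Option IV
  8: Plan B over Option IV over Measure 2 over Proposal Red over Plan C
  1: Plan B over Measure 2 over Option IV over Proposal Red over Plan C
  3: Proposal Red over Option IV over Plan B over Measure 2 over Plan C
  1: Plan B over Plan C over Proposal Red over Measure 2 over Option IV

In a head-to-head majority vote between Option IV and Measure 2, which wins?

Option IV

Ballots ranking Option IV above Measure 2: 8 + 3 = 11.
Ballots ranking Measure 2 above Option IV: 21 − 11 = 10.
Option IV wins the head-to-head 11–10.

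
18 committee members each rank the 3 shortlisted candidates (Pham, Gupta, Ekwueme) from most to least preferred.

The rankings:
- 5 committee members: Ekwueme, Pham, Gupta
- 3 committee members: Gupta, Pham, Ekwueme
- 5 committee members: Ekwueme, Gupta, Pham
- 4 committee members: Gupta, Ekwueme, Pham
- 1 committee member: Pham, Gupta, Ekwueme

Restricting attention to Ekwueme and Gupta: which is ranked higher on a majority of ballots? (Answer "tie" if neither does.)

Ballots ranking Ekwueme above Gupta: 5 + 5 = 10.
Ballots ranking Gupta above Ekwueme: 18 − 10 = 8.
Ekwueme wins the head-to-head 10–8.

Ekwueme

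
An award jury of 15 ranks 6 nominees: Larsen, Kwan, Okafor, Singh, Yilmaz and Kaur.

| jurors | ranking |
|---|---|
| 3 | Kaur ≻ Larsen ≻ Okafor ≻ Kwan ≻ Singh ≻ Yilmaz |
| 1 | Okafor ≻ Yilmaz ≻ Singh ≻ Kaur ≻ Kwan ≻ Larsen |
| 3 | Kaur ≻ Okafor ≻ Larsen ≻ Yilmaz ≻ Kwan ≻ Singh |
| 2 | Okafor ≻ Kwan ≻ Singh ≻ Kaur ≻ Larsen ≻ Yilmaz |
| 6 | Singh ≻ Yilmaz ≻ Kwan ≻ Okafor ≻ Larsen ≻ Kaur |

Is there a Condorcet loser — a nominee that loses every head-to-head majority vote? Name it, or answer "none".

Pairwise majorities:
Larsen vs Kwan: 6 to 9, Kwan.
Larsen vs Okafor: Okafor, 12–3.
Larsen vs Singh: Larsen preferred on 3+3 = 6 ballots; Singh wins 9–6.
Larsen vs Yilmaz: Larsen, 8–7.
Larsen vs Kaur: 6 for Larsen, 9 for Kaur — Kaur by 9–6.
Kwan vs Okafor: 6 for Kwan, 9 for Okafor — Okafor by 9–6.
Kwan vs Singh: Kwan, 8–7.
Kwan vs Yilmaz: Kwan is ranked higher on 3+2 = 5 ballots, Yilmaz on 10. Yilmaz wins 10–5.
Kwan vs Kaur: Kwan is ranked higher on 2+6 = 8 ballots, Kaur on 7. Kwan wins 8–7.
Okafor vs Singh: 9 to 6, Okafor.
Okafor–Yilmaz: Okafor 9–6.
Okafor vs Kaur: Okafor preferred on 1+2+6 = 9 ballots; Okafor wins 9–6.
Singh vs Yilmaz: Singh wins 11–4.
Singh vs Kaur: Singh is ranked higher on 1+2+6 = 9 ballots, Kaur on 6. Singh wins 9–6.
Yilmaz–Kaur: Kaur 8–7.
Each nominee has at least one pairwise win (Larsen beats Yilmaz; Kwan beats Larsen; Okafor beats Larsen; Singh beats Larsen; Yilmaz beats Kwan; Kaur beats Larsen) — no Condorcet loser.

none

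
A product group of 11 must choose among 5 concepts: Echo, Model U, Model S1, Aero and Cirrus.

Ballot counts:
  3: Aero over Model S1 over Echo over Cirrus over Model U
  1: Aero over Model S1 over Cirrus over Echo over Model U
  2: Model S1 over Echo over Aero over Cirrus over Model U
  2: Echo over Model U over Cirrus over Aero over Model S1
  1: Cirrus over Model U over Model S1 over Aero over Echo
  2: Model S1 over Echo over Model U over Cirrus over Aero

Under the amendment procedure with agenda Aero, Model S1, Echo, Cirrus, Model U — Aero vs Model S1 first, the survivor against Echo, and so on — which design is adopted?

Round 1: Aero vs Model S1 — 6–5, Aero advances.
Round 2: Aero vs Echo — 5–6, Echo advances.
Round 3: Echo vs Cirrus — 9–2, Echo advances.
Round 4: Echo vs Model U — 10–1, Echo advances.
Echo survives the agenda.

Echo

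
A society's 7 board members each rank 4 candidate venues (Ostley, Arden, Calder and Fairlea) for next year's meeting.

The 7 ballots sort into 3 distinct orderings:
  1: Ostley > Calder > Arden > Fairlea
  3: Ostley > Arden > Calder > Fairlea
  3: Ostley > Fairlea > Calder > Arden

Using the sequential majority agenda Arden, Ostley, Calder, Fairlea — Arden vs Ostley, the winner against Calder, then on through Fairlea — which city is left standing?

Round 1: Arden vs Ostley — 0–7, Ostley advances.
Round 2: Ostley vs Calder — 7–0, Ostley advances.
Round 3: Ostley vs Fairlea — 7–0, Ostley advances.
The agenda winner is Ostley.

Ostley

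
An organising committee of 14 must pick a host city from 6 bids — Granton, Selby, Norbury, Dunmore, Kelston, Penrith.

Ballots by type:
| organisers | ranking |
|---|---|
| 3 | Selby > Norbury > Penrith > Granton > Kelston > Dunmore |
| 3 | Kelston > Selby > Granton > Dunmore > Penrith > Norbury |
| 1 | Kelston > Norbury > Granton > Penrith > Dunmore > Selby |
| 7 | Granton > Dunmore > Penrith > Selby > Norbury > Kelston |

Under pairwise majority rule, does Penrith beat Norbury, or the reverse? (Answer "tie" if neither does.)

Penrith

Ballots ranking Penrith above Norbury: 3 + 7 = 10.
Ballots ranking Norbury above Penrith: 14 − 10 = 4.
Penrith wins the head-to-head 10–4.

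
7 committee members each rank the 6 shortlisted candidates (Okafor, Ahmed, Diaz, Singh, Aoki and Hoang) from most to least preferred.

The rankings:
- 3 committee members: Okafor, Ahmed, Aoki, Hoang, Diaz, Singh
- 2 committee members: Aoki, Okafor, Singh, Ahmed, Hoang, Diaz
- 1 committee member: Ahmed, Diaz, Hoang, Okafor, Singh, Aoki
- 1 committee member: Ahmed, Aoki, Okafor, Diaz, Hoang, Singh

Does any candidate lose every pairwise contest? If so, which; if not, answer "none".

Singh

Head-to-head results (7 committee members):
Okafor–Ahmed: Okafor 5–2.
Okafor vs Diaz: Okafor wins 6–1.
Okafor–Singh: Okafor 7–0.
Okafor vs Aoki: Okafor wins 4–3.
Okafor vs Hoang: Okafor is ranked higher on 3+2+1 = 6 ballots, Hoang on 1. Okafor wins 6–1.
Ahmed vs Diaz: 7 to 0, Ahmed.
Ahmed vs Singh: Ahmed preferred on 3+1+1 = 5 ballots; Ahmed wins 5–2.
Ahmed vs Aoki: Ahmed wins 5–2.
Ahmed vs Hoang: Ahmed, 7–0.
Diaz vs Singh: 5 to 2, Diaz.
Diaz–Aoki: Aoki 6–1.
Diaz vs Hoang: Hoang wins 5–2.
Singh–Aoki: Aoki 6–1.
Singh vs Hoang: Hoang, 5–2.
Aoki vs Hoang: Aoki is ranked higher on 3+2+1 = 6 ballots, Hoang on 1. Aoki wins 6–1.
Singh is beaten in every head-to-head and is the Condorcet loser.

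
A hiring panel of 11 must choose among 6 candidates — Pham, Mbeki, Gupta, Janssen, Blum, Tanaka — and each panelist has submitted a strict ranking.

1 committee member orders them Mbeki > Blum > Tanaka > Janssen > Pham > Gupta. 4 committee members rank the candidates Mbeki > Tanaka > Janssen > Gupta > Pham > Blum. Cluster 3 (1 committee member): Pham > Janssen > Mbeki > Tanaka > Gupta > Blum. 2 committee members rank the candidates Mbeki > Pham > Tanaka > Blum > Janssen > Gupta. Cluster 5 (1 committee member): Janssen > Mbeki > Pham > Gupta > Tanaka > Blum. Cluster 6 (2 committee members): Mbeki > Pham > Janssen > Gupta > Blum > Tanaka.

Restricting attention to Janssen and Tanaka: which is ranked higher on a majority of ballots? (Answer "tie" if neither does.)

Ballots ranking Janssen above Tanaka: 1 + 1 + 2 = 4.
Ballots ranking Tanaka above Janssen: 11 − 4 = 7.
Tanaka wins the head-to-head 7–4.

Tanaka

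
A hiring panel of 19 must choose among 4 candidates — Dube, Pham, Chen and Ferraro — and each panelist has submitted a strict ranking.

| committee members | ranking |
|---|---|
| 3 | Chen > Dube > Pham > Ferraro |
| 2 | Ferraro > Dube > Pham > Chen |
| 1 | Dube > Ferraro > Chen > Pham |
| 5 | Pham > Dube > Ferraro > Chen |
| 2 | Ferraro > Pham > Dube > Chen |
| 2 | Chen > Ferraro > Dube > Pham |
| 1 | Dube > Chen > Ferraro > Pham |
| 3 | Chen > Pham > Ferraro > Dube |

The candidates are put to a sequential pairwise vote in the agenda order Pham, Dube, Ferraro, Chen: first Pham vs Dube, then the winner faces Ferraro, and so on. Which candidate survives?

Round 1: Pham vs Dube — 10–9, Pham advances.
Round 2: Pham vs Ferraro — 11–8, Pham advances.
Round 3: Pham vs Chen — 9–10, Chen advances.
The agenda winner is Chen.

Chen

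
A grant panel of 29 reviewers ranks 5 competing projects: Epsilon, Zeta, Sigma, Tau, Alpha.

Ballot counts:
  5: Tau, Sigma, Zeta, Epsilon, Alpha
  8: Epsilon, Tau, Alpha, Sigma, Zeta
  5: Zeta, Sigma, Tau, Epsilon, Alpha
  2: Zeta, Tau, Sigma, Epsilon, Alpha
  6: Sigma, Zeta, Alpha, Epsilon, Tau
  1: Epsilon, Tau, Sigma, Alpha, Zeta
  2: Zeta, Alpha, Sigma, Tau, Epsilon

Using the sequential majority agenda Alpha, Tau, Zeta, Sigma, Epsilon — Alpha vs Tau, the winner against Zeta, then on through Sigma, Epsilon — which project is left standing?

Round 1: Alpha vs Tau — 8–21, Tau advances.
Round 2: Tau vs Zeta — 14–15, Zeta advances.
Round 3: Zeta vs Sigma — 9–20, Sigma advances.
Round 4: Sigma vs Epsilon — 20–9, Sigma advances.
The agenda winner is Sigma.

Sigma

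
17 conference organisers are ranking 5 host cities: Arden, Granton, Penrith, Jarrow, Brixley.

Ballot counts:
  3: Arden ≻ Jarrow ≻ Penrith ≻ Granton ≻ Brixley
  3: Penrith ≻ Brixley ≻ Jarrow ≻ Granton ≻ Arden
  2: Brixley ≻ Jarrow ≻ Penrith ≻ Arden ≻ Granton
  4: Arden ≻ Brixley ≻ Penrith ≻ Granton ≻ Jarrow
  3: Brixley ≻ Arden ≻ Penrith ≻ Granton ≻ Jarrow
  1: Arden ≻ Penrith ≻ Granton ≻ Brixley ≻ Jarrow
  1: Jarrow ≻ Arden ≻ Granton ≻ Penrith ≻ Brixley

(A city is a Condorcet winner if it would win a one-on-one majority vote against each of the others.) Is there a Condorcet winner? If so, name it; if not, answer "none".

Arden

Check each pair by majority over 17 ballots:
Arden vs Granton: Arden, 14–3.
Arden vs Penrith: Arden wins 12–5.
Arden vs Jarrow: Arden, 11–6.
Arden vs Brixley: Arden wins 9–8.
Granton–Penrith: Penrith 16–1.
Granton–Jarrow: Jarrow 9–8.
Granton vs Brixley: Brixley wins 12–5.
Penrith vs Jarrow: Penrith, 11–6.
Penrith–Brixley: Brixley 9–8.
Jarrow vs Brixley: Brixley wins 13–4.
Arden wins every pairwise contest, so Arden is the Condorcet winner.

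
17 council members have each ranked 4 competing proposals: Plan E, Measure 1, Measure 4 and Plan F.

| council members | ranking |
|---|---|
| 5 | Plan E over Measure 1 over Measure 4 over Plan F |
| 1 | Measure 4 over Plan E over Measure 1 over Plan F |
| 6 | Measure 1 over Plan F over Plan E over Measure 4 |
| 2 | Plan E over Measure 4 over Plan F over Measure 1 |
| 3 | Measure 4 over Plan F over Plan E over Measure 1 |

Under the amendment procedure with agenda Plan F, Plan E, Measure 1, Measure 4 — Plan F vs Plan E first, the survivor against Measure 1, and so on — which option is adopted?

Round 1: Plan F vs Plan E — 9–8, Plan F advances.
Round 2: Plan F vs Measure 1 — 5–12, Measure 1 advances.
Round 3: Measure 1 vs Measure 4 — 11–6, Measure 1 advances.
The agenda winner is Measure 1.

Measure 1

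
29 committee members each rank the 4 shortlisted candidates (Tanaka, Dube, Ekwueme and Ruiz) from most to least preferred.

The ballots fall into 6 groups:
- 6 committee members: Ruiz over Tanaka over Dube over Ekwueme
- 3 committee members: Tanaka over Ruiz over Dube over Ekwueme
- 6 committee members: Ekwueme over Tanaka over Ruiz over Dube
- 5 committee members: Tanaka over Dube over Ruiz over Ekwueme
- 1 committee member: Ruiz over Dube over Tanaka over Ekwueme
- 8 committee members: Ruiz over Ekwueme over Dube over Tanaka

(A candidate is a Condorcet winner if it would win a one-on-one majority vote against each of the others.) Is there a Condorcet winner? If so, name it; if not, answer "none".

Pairwise majorities:
Tanaka–Dube: Tanaka 20–9.
Tanaka vs Ekwueme: Tanaka wins 15–14.
Tanaka–Ruiz: Ruiz 15–14.
Dube vs Ekwueme: Dube wins 15–14.
Dube vs Ruiz: Ruiz wins 24–5.
Ekwueme vs Ruiz: Ruiz wins 23–6.
Only Ruiz has no losses; Ruiz is the Condorcet winner.

Ruiz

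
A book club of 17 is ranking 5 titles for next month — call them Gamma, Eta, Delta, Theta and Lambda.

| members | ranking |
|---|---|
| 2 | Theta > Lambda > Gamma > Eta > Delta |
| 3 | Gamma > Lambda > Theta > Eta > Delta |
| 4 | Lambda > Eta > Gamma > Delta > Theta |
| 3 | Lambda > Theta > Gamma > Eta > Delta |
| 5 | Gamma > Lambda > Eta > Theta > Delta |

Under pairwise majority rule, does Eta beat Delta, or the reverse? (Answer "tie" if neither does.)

Ballots ranking Eta above Delta: 2 + 3 + 4 + 3 + 5 = 17.
Ballots ranking Delta above Eta: 17 − 17 = 0.
Eta wins the head-to-head 17–0.

Eta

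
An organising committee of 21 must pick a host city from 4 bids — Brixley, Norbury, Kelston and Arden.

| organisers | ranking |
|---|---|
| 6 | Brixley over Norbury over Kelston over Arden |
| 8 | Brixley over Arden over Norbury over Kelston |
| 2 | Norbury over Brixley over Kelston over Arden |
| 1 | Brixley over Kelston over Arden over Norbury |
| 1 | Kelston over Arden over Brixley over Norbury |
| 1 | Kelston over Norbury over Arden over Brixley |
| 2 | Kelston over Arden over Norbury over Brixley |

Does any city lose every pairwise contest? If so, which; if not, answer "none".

none

Pairwise majorities:
Brixley–Norbury: Brixley 16–5.
Brixley–Kelston: Brixley 17–4.
Brixley vs Arden: 6+8+2+1 = 17 for Brixley, 4 for Arden — Brixley by 17–4.
Norbury vs Kelston: Norbury preferred on 6+8+2 = 16 ballots; Norbury wins 16–5.
Norbury vs Arden: Arden, 12–9.
Kelston vs Arden: 6+2+1+1+1+2 = 13 for Kelston, 8 for Arden — Kelston by 13–8.
No city is winless: Brixley beats Norbury; Norbury beats Kelston; Kelston beats Arden; Arden beats Norbury. There is no Condorcet loser.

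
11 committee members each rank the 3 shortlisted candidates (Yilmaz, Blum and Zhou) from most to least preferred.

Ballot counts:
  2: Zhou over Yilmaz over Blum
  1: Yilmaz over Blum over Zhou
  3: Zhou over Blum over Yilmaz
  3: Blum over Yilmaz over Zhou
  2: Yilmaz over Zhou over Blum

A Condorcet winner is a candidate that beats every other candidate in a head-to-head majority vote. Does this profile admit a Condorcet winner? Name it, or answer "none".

Check each pair by majority over 11 ballots:
Yilmaz vs Blum: 2+1+2 = 5 for Yilmaz, 6 for Blum — Blum by 6–5.
Yilmaz vs Zhou: Yilmaz is ranked higher on 1+3+2 = 6 ballots, Zhou on 5. Yilmaz wins 6–5.
Blum vs Zhou: Zhou wins 7–4.
Each candidate drops at least one matchup (Yilmaz loses to Blum; Blum loses to Zhou; Zhou loses to Yilmaz); the cycle Yilmaz beats Zhou beats Blum beats Yilmaz rules out a Condorcet winner.

none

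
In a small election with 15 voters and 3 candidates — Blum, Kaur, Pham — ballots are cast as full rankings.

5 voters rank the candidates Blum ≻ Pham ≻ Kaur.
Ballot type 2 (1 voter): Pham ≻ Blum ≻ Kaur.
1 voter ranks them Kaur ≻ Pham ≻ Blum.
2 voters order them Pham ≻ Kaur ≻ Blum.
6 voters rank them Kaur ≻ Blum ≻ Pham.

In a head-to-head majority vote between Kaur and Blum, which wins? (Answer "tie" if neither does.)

Ballots ranking Kaur above Blum: 1 + 2 + 6 = 9.
Ballots ranking Blum above Kaur: 15 − 9 = 6.
Kaur wins the head-to-head 9–6.

Kaur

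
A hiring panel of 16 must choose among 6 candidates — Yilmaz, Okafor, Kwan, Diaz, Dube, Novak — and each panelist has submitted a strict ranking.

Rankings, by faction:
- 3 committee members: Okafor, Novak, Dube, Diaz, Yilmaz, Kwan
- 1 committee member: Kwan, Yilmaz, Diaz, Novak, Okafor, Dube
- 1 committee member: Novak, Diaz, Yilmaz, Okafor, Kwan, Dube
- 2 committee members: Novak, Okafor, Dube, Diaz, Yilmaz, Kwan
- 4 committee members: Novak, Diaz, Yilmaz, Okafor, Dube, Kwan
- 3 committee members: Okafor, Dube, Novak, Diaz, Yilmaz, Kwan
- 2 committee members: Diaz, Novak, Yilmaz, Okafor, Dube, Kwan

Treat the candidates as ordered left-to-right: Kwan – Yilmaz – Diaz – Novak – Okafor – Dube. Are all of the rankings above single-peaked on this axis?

Axis positions: Kwan=1, Yilmaz=2, Diaz=3, Novak=4, Okafor=5, Dube=6.
Faction 1 (peak Okafor at position 5): ranking walks positions 5-4-6-3-2-1, expanding outward from the peak — single-peaked.
Faction 2 (peak Kwan at position 1): ranking walks positions 1-2-3-4-5-6, expanding outward from the peak — single-peaked.
Faction 3 (peak Novak at position 4): ranking walks positions 4-3-2-5-1-6, expanding outward from the peak — single-peaked.
Faction 4 (peak Novak at position 4): ranking walks positions 4-5-6-3-2-1, expanding outward from the peak — single-peaked.
Faction 5 (peak Novak at position 4): ranking walks positions 4-3-2-5-6-1, expanding outward from the peak — single-peaked.
Faction 6 (peak Okafor at position 5): ranking walks positions 5-6-4-3-2-1, expanding outward from the peak — single-peaked.
Faction 7 (peak Diaz at position 3): ranking walks positions 3-4-2-5-6-1, expanding outward from the peak — single-peaked.
Every ranking is single-peaked on this axis.

yes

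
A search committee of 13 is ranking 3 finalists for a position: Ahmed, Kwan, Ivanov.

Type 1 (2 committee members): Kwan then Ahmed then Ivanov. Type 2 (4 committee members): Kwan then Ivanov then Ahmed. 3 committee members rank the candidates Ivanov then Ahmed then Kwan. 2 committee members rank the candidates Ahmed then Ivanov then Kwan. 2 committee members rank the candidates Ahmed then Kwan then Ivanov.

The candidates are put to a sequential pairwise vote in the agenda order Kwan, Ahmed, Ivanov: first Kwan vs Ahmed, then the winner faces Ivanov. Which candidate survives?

Round 1: Kwan vs Ahmed — 6–7, Ahmed advances.
Round 2: Ahmed vs Ivanov — 6–7, Ivanov advances.
Ivanov survives the agenda.

Ivanov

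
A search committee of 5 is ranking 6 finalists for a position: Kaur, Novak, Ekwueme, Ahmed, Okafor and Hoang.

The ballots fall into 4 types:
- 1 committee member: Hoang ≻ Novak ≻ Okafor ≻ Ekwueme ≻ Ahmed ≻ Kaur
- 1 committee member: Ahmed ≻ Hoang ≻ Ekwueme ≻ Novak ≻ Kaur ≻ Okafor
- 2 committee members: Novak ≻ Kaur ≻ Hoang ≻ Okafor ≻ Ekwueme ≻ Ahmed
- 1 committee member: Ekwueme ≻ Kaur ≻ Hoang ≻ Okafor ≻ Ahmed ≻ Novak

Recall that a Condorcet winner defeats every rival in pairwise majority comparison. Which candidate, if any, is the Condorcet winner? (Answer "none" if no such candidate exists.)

Check each pair by majority over 5 ballots:
Kaur vs Novak: Novak, 4–1.
Kaur–Ekwueme: Ekwueme 3–2.
Kaur vs Ahmed: Kaur, 3–2.
Kaur vs Okafor: Kaur wins 4–1.
Kaur vs Hoang: Kaur wins 3–2.
Novak vs Ekwueme: Novak, 3–2.
Novak vs Ahmed: Novak wins 3–2.
Novak vs Okafor: Novak, 4–1.
Novak vs Hoang: Hoang, 3–2.
Ekwueme vs Ahmed: Ekwueme, 4–1.
Ekwueme vs Okafor: Okafor, 3–2.
Ekwueme vs Hoang: Hoang wins 4–1.
Ahmed vs Okafor: Okafor, 4–1.
Ahmed vs Hoang: Hoang wins 4–1.
Okafor–Hoang: Hoang 5–0.
No candidate is unbeaten: Kaur loses to Novak; Novak loses to Hoang; Ekwueme loses to Novak; Ahmed loses to Kaur; Okafor loses to Kaur; Hoang loses to Kaur. In particular Kaur beats Okafor beats Ekwueme beats Kaur is a majority cycle — no Condorcet winner exists.

none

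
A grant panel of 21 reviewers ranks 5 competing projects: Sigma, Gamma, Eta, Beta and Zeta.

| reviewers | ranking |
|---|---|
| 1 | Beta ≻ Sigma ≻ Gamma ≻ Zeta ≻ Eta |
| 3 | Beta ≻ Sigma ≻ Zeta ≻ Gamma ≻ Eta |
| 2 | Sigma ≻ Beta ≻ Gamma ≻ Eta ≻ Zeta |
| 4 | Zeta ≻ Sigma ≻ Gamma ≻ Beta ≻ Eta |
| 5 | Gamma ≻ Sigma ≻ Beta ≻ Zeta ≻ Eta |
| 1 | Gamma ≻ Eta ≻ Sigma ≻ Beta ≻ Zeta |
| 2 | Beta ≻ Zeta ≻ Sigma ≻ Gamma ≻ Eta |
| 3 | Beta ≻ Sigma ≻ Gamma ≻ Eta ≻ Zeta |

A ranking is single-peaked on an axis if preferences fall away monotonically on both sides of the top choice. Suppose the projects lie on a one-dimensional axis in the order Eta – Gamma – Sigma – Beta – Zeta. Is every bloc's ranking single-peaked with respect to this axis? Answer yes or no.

no

Axis positions: Eta=1, Gamma=2, Sigma=3, Beta=4, Zeta=5.
Bloc 1 (peak Beta at position 4): ranking walks positions 4-3-2-5-1, expanding outward from the peak — single-peaked.
Bloc 2 (peak Beta at position 4): ranking walks positions 4-3-5-2-1, expanding outward from the peak — single-peaked.
Bloc 3 (peak Sigma at position 3): ranking walks positions 3-4-2-1-5, expanding outward from the peak — single-peaked.
Bloc 4: ranking walks positions 5-3-2-4-1; Sigma is ranked above Beta even though Beta lies between Sigma and the peak Zeta on the axis — preferences dip and rise again. Not single-peaked.
Bloc 5 (peak Gamma at position 2): ranking walks positions 2-3-4-5-1, expanding outward from the peak — single-peaked.
Bloc 6 (peak Gamma at position 2): ranking walks positions 2-1-3-4-5, expanding outward from the peak — single-peaked.
Bloc 7 (peak Beta at position 4): ranking walks positions 4-5-3-2-1, expanding outward from the peak — single-peaked.
Bloc 8 (peak Beta at position 4): ranking walks positions 4-3-2-1-5, expanding outward from the peak — single-peaked.
Bloc 4 violates single-peakedness, so the profile is not single-peaked on this axis.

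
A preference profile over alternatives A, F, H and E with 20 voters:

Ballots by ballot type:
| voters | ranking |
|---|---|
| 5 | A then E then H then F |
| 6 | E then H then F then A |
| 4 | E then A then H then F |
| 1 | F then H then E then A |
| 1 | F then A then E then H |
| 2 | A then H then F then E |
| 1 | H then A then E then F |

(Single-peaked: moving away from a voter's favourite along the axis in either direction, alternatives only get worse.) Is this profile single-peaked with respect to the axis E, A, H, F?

Axis positions: E=1, A=2, H=3, F=4.
Ballot type 1 (peak A at position 2): ranking walks positions 2-1-3-4, expanding outward from the peak — single-peaked.
Ballot type 2: ranking walks positions 1-3-4-2; H is ranked above A even though A lies between H and the peak E on the axis — preferences dip and rise again. Not single-peaked.
Ballot type 3 (peak E at position 1): ranking walks positions 1-2-3-4, expanding outward from the peak — single-peaked.
Ballot type 4: ranking walks positions 4-3-1-2; E is ranked above A even though A lies between E and the peak F on the axis — preferences dip and rise again. Not single-peaked.
Ballot type 5: ranking walks positions 4-2-1-3; A is ranked above H even though H lies between A and the peak F on the axis — preferences dip and rise again. Not single-peaked.
Ballot type 6 (peak A at position 2): ranking walks positions 2-3-4-1, expanding outward from the peak — single-peaked.
Ballot type 7 (peak H at position 3): ranking walks positions 3-2-1-4, expanding outward from the peak — single-peaked.
Ballot type 2 violates single-peakedness, so the profile is not single-peaked on this axis.

no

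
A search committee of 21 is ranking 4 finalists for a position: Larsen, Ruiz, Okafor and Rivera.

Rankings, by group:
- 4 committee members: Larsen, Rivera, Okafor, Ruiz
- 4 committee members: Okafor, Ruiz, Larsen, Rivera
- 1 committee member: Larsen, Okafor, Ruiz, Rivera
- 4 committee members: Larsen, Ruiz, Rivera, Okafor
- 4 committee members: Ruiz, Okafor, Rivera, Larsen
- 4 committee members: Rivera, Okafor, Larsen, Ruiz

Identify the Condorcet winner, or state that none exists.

none

Head-to-head results (21 committee members):
Larsen vs Ruiz: 4+1+4+4 = 13 for Larsen, 8 for Ruiz — Larsen by 13–8.
Larsen vs Okafor: Larsen preferred on 4+1+4 = 9 ballots; Okafor wins 12–9.
Larsen vs Rivera: Larsen preferred on 4+4+1+4 = 13 ballots; Larsen wins 13–8.
Ruiz vs Okafor: Ruiz is ranked higher on 4+4 = 8 ballots, Okafor on 13. Okafor wins 13–8.
Ruiz vs Rivera: Ruiz preferred on 4+1+4+4 = 13 ballots; Ruiz wins 13–8.
Okafor vs Rivera: Okafor is ranked higher on 4+1+4 = 9 ballots, Rivera on 12. Rivera wins 12–9.
Every candidate loses at least once (Larsen loses to Okafor; Ruiz loses to Larsen; Okafor loses to Rivera; Rivera loses to Larsen). The majority relation contains the cycle Larsen beats Rivera beats Okafor beats Larsen, so there is no Condorcet winner.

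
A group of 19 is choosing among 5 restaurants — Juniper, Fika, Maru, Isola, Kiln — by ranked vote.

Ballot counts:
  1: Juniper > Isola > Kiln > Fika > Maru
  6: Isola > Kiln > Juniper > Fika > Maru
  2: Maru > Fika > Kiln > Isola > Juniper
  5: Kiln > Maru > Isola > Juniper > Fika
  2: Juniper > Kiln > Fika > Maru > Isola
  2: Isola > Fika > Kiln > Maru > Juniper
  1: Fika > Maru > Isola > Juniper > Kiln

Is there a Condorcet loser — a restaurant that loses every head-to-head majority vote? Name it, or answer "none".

none

Pairwise majorities:
Juniper–Fika: Juniper 14–5.
Juniper vs Maru: Maru wins 10–9.
Juniper vs Isola: Juniper is ranked higher on 1+2 = 3 ballots, Isola on 16. Isola wins 16–3.
Juniper vs Kiln: 4 to 15, Kiln.
Fika vs Maru: 1+6+2+2+1 = 12 for Fika, 7 for Maru — Fika by 12–7.
Fika vs Isola: Fika is ranked higher on 2+2+1 = 5 ballots, Isola on 14. Isola wins 14–5.
Fika vs Kiln: Fika preferred on 2+2+1 = 5 ballots; Kiln wins 14–5.
Maru vs Isola: 10 to 9, Maru.
Maru vs Kiln: Kiln, 16–3.
Isola vs Kiln: Isola is ranked higher on 1+6+2+1 = 10 ballots, Kiln on 9. Isola wins 10–9.
Every restaurant wins at least one matchup (Juniper beats Fika; Fika beats Maru; Maru beats Juniper; Isola beats Juniper; Kiln beats Juniper), so there is no Condorcet loser.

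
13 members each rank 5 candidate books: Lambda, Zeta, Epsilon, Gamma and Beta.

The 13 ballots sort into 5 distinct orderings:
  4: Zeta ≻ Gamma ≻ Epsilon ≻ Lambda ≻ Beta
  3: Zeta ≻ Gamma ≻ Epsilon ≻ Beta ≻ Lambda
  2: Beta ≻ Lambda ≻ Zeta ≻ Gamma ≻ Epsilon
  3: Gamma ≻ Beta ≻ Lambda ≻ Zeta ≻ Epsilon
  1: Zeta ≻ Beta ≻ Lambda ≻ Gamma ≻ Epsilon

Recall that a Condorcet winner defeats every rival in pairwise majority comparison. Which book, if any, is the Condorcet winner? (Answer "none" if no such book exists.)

Zeta

Check each pair by majority over 13 ballots:
Lambda vs Zeta: Zeta wins 8–5.
Lambda vs Epsilon: Epsilon wins 7–6.
Lambda vs Gamma: Gamma wins 10–3.
Lambda vs Beta: Beta, 9–4.
Zeta vs Epsilon: Zeta wins 13–0.
Zeta vs Gamma: Zeta wins 10–3.
Zeta–Beta: Zeta 8–5.
Epsilon vs Gamma: Gamma wins 13–0.
Epsilon vs Beta: Epsilon, 7–6.
Gamma vs Beta: Gamma, 10–3.
Zeta defeats every rival head-to-head and is the Condorcet winner.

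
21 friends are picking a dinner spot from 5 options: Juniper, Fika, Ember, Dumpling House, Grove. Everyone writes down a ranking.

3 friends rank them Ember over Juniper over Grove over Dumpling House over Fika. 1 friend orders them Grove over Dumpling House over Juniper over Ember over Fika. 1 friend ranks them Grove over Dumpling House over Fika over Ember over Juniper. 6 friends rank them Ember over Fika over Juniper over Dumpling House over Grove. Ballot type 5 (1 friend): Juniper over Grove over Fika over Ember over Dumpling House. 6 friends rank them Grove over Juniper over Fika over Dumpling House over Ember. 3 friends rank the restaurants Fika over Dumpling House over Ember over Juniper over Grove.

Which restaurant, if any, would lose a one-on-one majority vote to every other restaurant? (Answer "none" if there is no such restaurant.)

Head-to-head results (21 friends):
Juniper vs Fika: Juniper preferred on 3+1+1+6 = 11 ballots; Juniper wins 11–10.
Juniper vs Ember: Ember, 13–8.
Juniper vs Dumpling House: Juniper preferred on 3+6+1+6 = 16 ballots; Juniper wins 16–5.
Juniper vs Grove: 3+6+1+3 = 13 for Juniper, 8 for Grove — Juniper by 13–8.
Fika vs Ember: Fika is ranked higher on 1+1+6+3 = 11 ballots, Ember on 10. Fika wins 11–10.
Fika vs Dumpling House: Fika is ranked higher on 6+1+6+3 = 16 ballots, Dumpling House on 5. Fika wins 16–5.
Fika vs Grove: Grove, 12–9.
Ember vs Dumpling House: Ember is ranked higher on 3+6+1 = 10 ballots, Dumpling House on 11. Dumpling House wins 11–10.
Ember vs Grove: Ember preferred on 3+6+3 = 12 ballots; Ember wins 12–9.
Dumpling House vs Grove: Dumpling House preferred on 6+3 = 9 ballots; Grove wins 12–9.
Every restaurant wins at least one matchup (Juniper beats Fika; Fika beats Ember; Ember beats Juniper; Dumpling House beats Ember; Grove beats Fika), so there is no Condorcet loser.

none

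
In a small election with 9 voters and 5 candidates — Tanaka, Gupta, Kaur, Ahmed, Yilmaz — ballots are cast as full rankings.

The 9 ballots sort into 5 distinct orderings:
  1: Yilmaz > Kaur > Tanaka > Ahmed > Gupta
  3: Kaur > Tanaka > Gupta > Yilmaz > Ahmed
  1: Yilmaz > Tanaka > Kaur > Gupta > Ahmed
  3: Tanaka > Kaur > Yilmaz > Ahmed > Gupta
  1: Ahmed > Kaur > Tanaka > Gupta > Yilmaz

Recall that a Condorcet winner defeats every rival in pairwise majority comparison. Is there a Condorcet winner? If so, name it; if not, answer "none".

Check each pair by majority over 9 ballots:
Tanaka vs Gupta: 9 to 0, Tanaka.
Tanaka vs Kaur: 4 to 5, Kaur.
Tanaka vs Ahmed: 1+3+1+3 = 8 for Tanaka, 1 for Ahmed — Tanaka by 8–1.
Tanaka vs Yilmaz: 7 to 2, Tanaka.
Gupta vs Kaur: Gupta is ranked higher on 0 ballots, Kaur on 9. Kaur wins 9–0.
Gupta vs Ahmed: Gupta is ranked higher on 3+1 = 4 ballots, Ahmed on 5. Ahmed wins 5–4.
Gupta vs Yilmaz: Gupta is ranked higher on 3+1 = 4 ballots, Yilmaz on 5. Yilmaz wins 5–4.
Kaur vs Ahmed: 1+3+1+3 = 8 for Kaur, 1 for Ahmed — Kaur by 8–1.
Kaur vs Yilmaz: Kaur is ranked higher on 3+3+1 = 7 ballots, Yilmaz on 2. Kaur wins 7–2.
Ahmed vs Yilmaz: 1 for Ahmed, 8 for Yilmaz — Yilmaz by 8–1.
Kaur beats each of Tanaka, Gupta, Ahmed, Yilmaz — Kaur is the Condorcet winner.

Kaur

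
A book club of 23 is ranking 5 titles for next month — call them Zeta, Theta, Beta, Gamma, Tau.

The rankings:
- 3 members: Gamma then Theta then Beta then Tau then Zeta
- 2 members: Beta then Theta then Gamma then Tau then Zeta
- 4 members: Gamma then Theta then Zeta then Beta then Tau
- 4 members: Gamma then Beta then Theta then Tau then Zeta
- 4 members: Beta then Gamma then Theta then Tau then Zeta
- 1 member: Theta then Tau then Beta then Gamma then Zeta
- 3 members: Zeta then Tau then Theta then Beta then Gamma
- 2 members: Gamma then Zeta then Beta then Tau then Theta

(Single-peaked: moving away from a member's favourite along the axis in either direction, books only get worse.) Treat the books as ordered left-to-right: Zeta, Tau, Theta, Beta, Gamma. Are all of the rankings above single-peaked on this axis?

no

Axis positions: Zeta=1, Tau=2, Theta=3, Beta=4, Gamma=5.
Group 1: ranking walks positions 5-3-4-2-1; Theta is ranked above Beta even though Beta lies between Theta and the peak Gamma on the axis — preferences dip and rise again. Not single-peaked.
Group 2 (peak Beta at position 4): ranking walks positions 4-3-5-2-1, expanding outward from the peak — single-peaked.
Group 3: ranking walks positions 5-3-1-4-2; Theta is ranked above Beta even though Beta lies between Theta and the peak Gamma on the axis — preferences dip and rise again. Not single-peaked.
Group 4 (peak Gamma at position 5): ranking walks positions 5-4-3-2-1, expanding outward from the peak — single-peaked.
Group 5 (peak Beta at position 4): ranking walks positions 4-5-3-2-1, expanding outward from the peak — single-peaked.
Group 6 (peak Theta at position 3): ranking walks positions 3-2-4-5-1, expanding outward from the peak — single-peaked.
Group 7 (peak Zeta at position 1): ranking walks positions 1-2-3-4-5, expanding outward from the peak — single-peaked.
Group 8: ranking walks positions 5-1-4-2-3; Zeta is ranked above Beta even though Beta lies between Zeta and the peak Gamma on the axis — preferences dip and rise again. Not single-peaked.
Group 1 violates single-peakedness, so the profile is not single-peaked on this axis.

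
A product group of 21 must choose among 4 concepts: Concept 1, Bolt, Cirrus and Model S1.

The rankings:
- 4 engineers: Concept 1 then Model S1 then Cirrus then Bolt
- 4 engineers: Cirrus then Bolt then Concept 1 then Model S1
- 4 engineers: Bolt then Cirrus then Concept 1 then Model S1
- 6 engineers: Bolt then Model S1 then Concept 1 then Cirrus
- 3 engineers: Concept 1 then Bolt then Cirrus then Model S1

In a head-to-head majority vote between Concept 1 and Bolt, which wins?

Ballots ranking Concept 1 above Bolt: 4 + 3 = 7.
Ballots ranking Bolt above Concept 1: 21 − 7 = 14.
Bolt wins the head-to-head 14–7.

Bolt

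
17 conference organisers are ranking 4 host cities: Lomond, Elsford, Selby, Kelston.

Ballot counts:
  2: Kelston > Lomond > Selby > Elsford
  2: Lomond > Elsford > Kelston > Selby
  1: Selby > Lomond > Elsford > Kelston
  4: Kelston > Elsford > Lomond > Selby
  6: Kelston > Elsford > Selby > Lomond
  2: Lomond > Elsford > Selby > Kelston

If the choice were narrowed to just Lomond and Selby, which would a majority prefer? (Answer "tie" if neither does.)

Lomond

Ballots ranking Lomond above Selby: 2 + 2 + 4 + 2 = 10.
Ballots ranking Selby above Lomond: 17 − 10 = 7.
Lomond wins the head-to-head 10–7.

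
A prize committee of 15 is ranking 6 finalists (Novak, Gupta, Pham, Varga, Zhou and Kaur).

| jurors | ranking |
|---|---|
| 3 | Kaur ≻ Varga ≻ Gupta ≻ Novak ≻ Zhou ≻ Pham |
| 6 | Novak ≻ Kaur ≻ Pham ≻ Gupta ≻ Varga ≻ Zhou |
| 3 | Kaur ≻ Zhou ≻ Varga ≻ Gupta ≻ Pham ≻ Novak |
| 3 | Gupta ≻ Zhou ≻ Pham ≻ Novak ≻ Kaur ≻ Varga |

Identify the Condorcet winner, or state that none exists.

none

Head-to-head results (15 jurors):
Novak–Gupta: Gupta 9–6.
Novak vs Pham: Novak, 9–6.
Novak vs Varga: Novak is ranked higher on 6+3 = 9 ballots, Varga on 6. Novak wins 9–6.
Novak–Zhou: Novak 9–6.
Novak vs Kaur: 9 to 6, Novak.
Gupta vs Pham: Gupta, 9–6.
Gupta–Varga: Gupta 9–6.
Gupta vs Zhou: 12 to 3, Gupta.
Gupta vs Kaur: Kaur, 12–3.
Pham vs Varga: 9 to 6, Pham.
Pham vs Zhou: Pham is ranked higher on 6 ballots, Zhou on 9. Zhou wins 9–6.
Pham vs Kaur: Kaur, 12–3.
Varga–Zhou: Varga 9–6.
Varga vs Kaur: 0 to 15, Kaur.
Zhou vs Kaur: Kaur, 12–3.
No nominee is unbeaten: Novak loses to Gupta; Gupta loses to Kaur; Pham loses to Novak; Varga loses to Novak; Zhou loses to Novak; Kaur loses to Novak. In particular Novak beats Kaur beats Gupta beats Novak is a majority cycle — no Condorcet winner exists.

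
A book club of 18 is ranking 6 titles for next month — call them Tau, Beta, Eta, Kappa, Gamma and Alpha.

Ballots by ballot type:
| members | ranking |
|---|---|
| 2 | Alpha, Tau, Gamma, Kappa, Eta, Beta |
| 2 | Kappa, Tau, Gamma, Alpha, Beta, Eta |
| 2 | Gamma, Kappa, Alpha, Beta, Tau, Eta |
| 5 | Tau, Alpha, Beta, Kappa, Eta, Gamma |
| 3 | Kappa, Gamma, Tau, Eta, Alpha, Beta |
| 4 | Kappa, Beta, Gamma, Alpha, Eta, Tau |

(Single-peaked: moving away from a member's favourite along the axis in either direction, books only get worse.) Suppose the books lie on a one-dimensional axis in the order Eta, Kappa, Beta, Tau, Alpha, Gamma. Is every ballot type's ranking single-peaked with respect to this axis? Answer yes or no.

Axis positions: Eta=1, Kappa=2, Beta=3, Tau=4, Alpha=5, Gamma=6.
Ballot type 1: ranking walks positions 5-4-6-2-1-3; Kappa is ranked above Beta even though Beta lies between Kappa and the peak Alpha on the axis — preferences dip and rise again. Not single-peaked.
Ballot type 2: ranking walks positions 2-4-6-5-3-1; Tau is ranked above Beta even though Beta lies between Tau and the peak Kappa on the axis — preferences dip and rise again. Not single-peaked.
Ballot type 3: ranking walks positions 6-2-5-3-4-1; Kappa is ranked above Alpha even though Alpha lies between Kappa and the peak Gamma on the axis — preferences dip and rise again. Not single-peaked.
Ballot type 4 (peak Tau at position 4): ranking walks positions 4-5-3-2-1-6, expanding outward from the peak — single-peaked.
Ballot type 5: ranking walks positions 2-6-4-1-5-3; Gamma is ranked above Beta even though Beta lies between Gamma and the peak Kappa on the axis — preferences dip and rise again. Not single-peaked.
Ballot type 6: ranking walks positions 2-3-6-5-1-4; Gamma is ranked above Tau even though Tau lies between Gamma and the peak Kappa on the axis — preferences dip and rise again. Not single-peaked.
Ballot type 1 violates single-peakedness, so the profile is not single-peaked on this axis.

no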